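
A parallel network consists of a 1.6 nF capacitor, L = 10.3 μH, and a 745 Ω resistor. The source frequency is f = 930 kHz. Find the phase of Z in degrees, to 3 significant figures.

79.5°

ω = 2πf = 5.843e+06 rad/s
X_L = ωL = 60.2 Ω
X_C = 1/(ωC) = 107 Ω
Parallel: admittances add. Y = 1/R + 1/(jωL) + jωC
Y = (0.00134 − j0.00727) S
|Y| = 0.00739 S → |Z| = 1/|Y| = 135 Ω, ∠Z = −∠Y = 79.5°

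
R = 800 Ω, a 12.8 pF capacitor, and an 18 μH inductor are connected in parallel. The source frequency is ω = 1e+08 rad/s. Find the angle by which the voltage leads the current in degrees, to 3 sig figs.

X_L = ωL = 1800 Ω
X_C = 1/(ωC) = 781 Ω
Parallel: admittances add. Y = 1/R + 1/(jωL) + jωC
Y = (0.00125 + j0.000724) S
|Y| = 0.00144 S → |Z| = 1/|Y| = 692 Ω, ∠Z = −∠Y = -30.1°

-30.1°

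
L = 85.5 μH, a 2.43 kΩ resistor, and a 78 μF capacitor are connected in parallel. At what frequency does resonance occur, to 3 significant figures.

1.95 kHz

ω₀ = 1/√(LC) = 1/√(8.55e-05 × 7.8e-05) = 12250 rad/s
f₀ = ω₀/(2π) = 1.95 kHz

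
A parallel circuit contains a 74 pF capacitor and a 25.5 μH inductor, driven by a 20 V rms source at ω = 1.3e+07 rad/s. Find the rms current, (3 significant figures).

X_L = ωL = 332 Ω
X_C = 1/(ωC) = 1040 Ω
Parallel: admittances add. Y = 1/(jωL) + jωC
Y = (0 − j0.00205) S
|Y| = 0.00205 S → |Z| = 1/|Y| = 487 Ω, ∠Z = −∠Y = 90.0°
I = V/|Z| = 20/487 = 41.1 mA

41.1 mA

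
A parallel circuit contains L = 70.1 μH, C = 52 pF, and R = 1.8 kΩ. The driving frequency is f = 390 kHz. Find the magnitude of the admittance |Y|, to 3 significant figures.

5.72 mS

ω = 2πf = 2.45e+06 rad/s
X_L = ωL = 172 Ω
X_C = 1/(ωC) = 7850 Ω
Parallel: admittances add. Y = 1/R + 1/(jωL) + jωC
Y = (0.000556 − j0.00569) S
|Y| = 0.00572 S → |Z| = 1/|Y| = 175 Ω, ∠Z = −∠Y = 84.4°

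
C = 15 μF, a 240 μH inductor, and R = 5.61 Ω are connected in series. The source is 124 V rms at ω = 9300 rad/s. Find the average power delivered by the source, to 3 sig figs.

1.54 kW

X_L = ωL = 2.23 Ω
X_C = 1/(ωC) = 7.17 Ω
Net reactance X = X_L − X_C = -4.94 Ω
Z = 5.61 − j4.94 Ω
|Z| = √(5.61² + 4.94²) = 7.47 Ω
∠Z = arctan(-4.94/5.61) = -41.3°
I = V/|Z| = 16.6 A
P = VI cos φ = 124 × 16.6 × cos(-41.3°) = 1.54 kW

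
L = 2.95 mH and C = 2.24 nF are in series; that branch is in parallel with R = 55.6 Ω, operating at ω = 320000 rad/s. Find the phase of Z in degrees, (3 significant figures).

-7.03°

X_L = ωL = 944 Ω
X_C = 1/(ωC) = 1400 Ω
Branch 1: Z₁ = R = 55.6 Ω
Branch 2 (series LC): Z₂ = j(X_L − X_C) = −j451 Ω
Parallel: Z = Z₁Z₂/(Z₁+Z₂), |Z| = 55.2 Ω, ∠Z = -7.03°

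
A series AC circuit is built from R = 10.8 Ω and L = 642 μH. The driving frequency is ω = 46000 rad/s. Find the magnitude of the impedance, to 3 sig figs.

X_L = ωL = 29.5 Ω
Z = 10.8 + j29.5 Ω
|Z| = √(10.8² + 29.5²) = 31.4 Ω

31.4 Ω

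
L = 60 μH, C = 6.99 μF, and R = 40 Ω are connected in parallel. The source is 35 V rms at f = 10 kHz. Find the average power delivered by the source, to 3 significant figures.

ω = 2πf = 62830 rad/s
X_L = ωL = 3.77 Ω
X_C = 1/(ωC) = 2.28 Ω
Parallel: admittances add. Y = 1/R + 1/(jωL) + jωC
Y = (0.0250 + j0.174) S
|Y| = 0.176 S → |Z| = 1/|Y| = 5.69 Ω, ∠Z = −∠Y = -81.8°
I = V/|Z| = 6.15 A
P = VI cos φ = 35 × 6.15 × cos(-81.8°) = 30.6 W

30.6 W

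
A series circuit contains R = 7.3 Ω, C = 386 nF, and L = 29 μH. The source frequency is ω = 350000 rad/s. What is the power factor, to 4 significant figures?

0.9359

X_L = ωL = 10.15 Ω
X_C = 1/(ωC) = 7.402 Ω
Net reactance X = X_L − X_C = 2.748 Ω
Z = 7.300 + j2.748 Ω
|Z| = √(7.300² + 2.748²) = 7.800 Ω
∠Z = arctan(2.748/7.300) = 20.63°
cos φ = cos(20.63°) = 0.9359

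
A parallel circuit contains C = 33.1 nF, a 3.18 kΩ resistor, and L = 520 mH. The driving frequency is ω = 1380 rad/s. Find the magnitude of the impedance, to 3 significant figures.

723 Ω

X_L = ωL = 718 Ω
X_C = 1/(ωC) = 21900 Ω
Parallel: admittances add. Y = 1/R + 1/(jωL) + jωC
Y = (0.000314 − j0.00135) S
|Y| = 0.00138 S → |Z| = 1/|Y| = 723 Ω, ∠Z = −∠Y = 76.9°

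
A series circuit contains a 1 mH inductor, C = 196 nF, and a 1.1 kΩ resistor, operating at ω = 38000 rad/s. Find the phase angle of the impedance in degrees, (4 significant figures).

X_L = ωL = 38.00 Ω
X_C = 1/(ωC) = 134.3 Ω
Net reactance X = X_L − X_C = -96.26 Ω
Z = 1100 − j96.26 Ω
|Z| = √(1100² + 96.26²) = 1104 Ω
∠Z = arctan(-96.26/1100) = -5.001°

-5.001°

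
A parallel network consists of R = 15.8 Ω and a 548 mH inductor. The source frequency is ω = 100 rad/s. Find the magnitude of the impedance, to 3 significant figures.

15.2 Ω

X_L = ωL = 54.8 Ω
Parallel: admittances add. Y = 1/R + 1/(jωL)
Y = (0.0633 − j0.0182) S
|Y| = 0.0659 S → |Z| = 1/|Y| = 15.2 Ω, ∠Z = −∠Y = 16.1°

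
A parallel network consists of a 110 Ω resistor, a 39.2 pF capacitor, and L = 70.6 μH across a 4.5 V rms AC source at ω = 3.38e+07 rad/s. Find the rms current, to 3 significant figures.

X_L = ωL = 2390 Ω
X_C = 1/(ωC) = 755 Ω
Parallel: admittances add. Y = 1/R + 1/(jωL) + jωC
Y = (0.00909 + j0.000906) S
|Y| = 0.00914 S → |Z| = 1/|Y| = 109 Ω, ∠Z = −∠Y = -5.69°
I = V/|Z| = 4.5/109 = 41.1 mA

41.1 mA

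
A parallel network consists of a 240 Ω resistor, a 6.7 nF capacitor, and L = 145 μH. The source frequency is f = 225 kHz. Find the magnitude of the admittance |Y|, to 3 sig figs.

ω = 2πf = 1.414e+06 rad/s
X_L = ωL = 205 Ω
X_C = 1/(ωC) = 106 Ω
Parallel: admittances add. Y = 1/R + 1/(jωL) + jωC
Y = (0.00417 + j0.00459) S
|Y| = 0.00620 S → |Z| = 1/|Y| = 161 Ω, ∠Z = −∠Y = -47.8°

6.20 mS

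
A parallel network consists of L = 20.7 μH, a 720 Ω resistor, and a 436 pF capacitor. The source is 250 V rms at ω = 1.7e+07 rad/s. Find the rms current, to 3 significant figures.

X_L = ωL = 352 Ω
X_C = 1/(ωC) = 135 Ω
Parallel: admittances add. Y = 1/R + 1/(jωL) + jωC
Y = (0.00139 + j0.00457) S
|Y| = 0.00478 S → |Z| = 1/|Y| = 209 Ω, ∠Z = −∠Y = -73.1°
I = V/|Z| = 250/209 = 1.19 A

1.19 A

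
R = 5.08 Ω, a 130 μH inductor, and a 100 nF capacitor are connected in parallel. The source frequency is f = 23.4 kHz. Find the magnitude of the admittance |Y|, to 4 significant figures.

ω = 2πf = 147000 rad/s
X_L = ωL = 19.11 Ω
X_C = 1/(ωC) = 68.01 Ω
Parallel: admittances add. Y = 1/R + 1/(jωL) + jωC
Y = (0.1969 − j0.03762) S
|Y| = 0.2004 S → |Z| = 1/|Y| = 4.990 Ω, ∠Z = −∠Y = 10.82°

200.4 mS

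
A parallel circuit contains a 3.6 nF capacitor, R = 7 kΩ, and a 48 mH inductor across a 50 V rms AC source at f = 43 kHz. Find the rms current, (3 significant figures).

ω = 2πf = 270200 rad/s
X_L = ωL = 13000 Ω
X_C = 1/(ωC) = 1030 Ω
Parallel: admittances add. Y = 1/R + 1/(jωL) + jωC
Y = (0.000143 + j0.000896) S
|Y| = 0.000907 S → |Z| = 1/|Y| = 1100 Ω, ∠Z = −∠Y = -80.9°
I = V/|Z| = 50/1100 = 45.3 mA

45.3 mA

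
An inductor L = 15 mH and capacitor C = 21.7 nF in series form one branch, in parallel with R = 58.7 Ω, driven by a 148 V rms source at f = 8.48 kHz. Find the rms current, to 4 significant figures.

ω = 2πf = 53280 rad/s
X_L = ωL = 799.2 Ω
X_C = 1/(ωC) = 864.9 Ω
Branch 1: Z₁ = R = 58.70 Ω
Branch 2 (series LC): Z₂ = j(X_L − X_C) = −j65.68 Ω
Parallel: Z = Z₁Z₂/(Z₁+Z₂), |Z| = 43.77 Ω, ∠Z = -41.79°
I = V/|Z| = 148/43.77 = 3.382 A

3.382 A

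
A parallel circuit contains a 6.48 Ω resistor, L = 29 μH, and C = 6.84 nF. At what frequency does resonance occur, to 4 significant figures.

357.3 kHz

ω₀ = 1/√(LC) = 1/√(2.9e-05 × 6.84e-09) = 2.245e+06 rad/s
f₀ = ω₀/(2π) = 357.3 kHz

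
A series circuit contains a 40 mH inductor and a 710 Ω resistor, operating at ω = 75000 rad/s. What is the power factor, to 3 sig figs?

X_L = ωL = 3000 Ω
Z = 710 + j3000 Ω
|Z| = √(710² + 3000²) = 3080 Ω
∠Z = arctan(3000/710) = 76.7°
cos φ = cos(76.7°) = 0.230

0.230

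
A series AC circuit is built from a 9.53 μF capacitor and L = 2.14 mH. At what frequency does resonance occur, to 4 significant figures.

ω₀ = 1/√(LC) = 1/√(0.00214 × 9.53e-06) = 7002 rad/s
f₀ = ω₀/(2π) = 1.114 kHz

1.114 kHz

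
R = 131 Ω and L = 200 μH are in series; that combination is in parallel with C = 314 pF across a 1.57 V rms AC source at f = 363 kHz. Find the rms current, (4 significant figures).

2.249 mA

ω = 2πf = 2.281e+06 rad/s
X_L = ωL = 456.2 Ω
X_C = 1/(ωC) = 1396 Ω
Branch 1 (R+jX_L): Z₁ = 131.0 + j456.2 Ω, |Z₁| = 474.6 Ω
Branch 2 (−jX_C): Z₂ = −j1396 Ω
Parallel: Z = Z₁Z₂/(Z₁+Z₂), |Z| = 698.1 Ω, ∠Z = 66.04°
I = V/|Z| = 1.57/698.1 = 2.249 mA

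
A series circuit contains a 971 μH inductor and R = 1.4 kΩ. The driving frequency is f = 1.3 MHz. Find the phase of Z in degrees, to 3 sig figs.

ω = 2πf = 8.168e+06 rad/s
X_L = ωL = 7930 Ω
Z = 1400 + j7930 Ω
|Z| = √(1400² + 7930²) = 8050 Ω
∠Z = arctan(7930/1400) = 80.0°

80.0°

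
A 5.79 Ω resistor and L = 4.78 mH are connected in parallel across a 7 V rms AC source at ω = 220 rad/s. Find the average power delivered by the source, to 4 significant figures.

X_L = ωL = 1.052 Ω
Parallel: admittances add. Y = 1/R + 1/(jωL)
Y = (0.1727 − j0.9509) S
|Y| = 0.9665 S → |Z| = 1/|Y| = 1.035 Ω, ∠Z = −∠Y = 79.71°
I = V/|Z| = 6.765 A
P = VI cos φ = 7 × 6.765 × cos(79.71°) = 8.463 W

8.463 W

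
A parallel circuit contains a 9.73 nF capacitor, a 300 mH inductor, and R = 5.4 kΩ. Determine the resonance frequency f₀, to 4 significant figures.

2.946 kHz

ω₀ = 1/√(LC) = 1/√(0.3 × 9.73e-09) = 18510 rad/s
f₀ = ω₀/(2π) = 2.946 kHz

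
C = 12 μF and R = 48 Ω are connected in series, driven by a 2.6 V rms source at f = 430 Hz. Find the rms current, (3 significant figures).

ω = 2πf = 2702 rad/s
X_C = 1/(ωC) = 30.8 Ω
Z = 48.0 − j30.8 Ω
|Z| = √(48.0² + 30.8²) = 57.1 Ω
I = V/|Z| = 2.6/57.1 = 45.6 mA

45.6 mA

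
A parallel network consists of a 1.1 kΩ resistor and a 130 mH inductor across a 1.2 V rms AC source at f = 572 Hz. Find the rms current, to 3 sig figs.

ω = 2πf = 3594 rad/s
X_L = ωL = 467 Ω
Parallel: admittances add. Y = 1/R + 1/(jωL)
Y = (0.000909 − j0.00214) S
|Y| = 0.00233 S → |Z| = 1/|Y| = 430 Ω, ∠Z = −∠Y = 67.0°
I = V/|Z| = 1.2/430 = 2.79 mA

2.79 mA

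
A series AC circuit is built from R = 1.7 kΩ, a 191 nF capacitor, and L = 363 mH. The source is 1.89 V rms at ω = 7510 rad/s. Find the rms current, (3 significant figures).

X_L = ωL = 2730 Ω
X_C = 1/(ωC) = 697 Ω
Net reactance X = X_L − X_C = 2030 Ω
Z = 1700 + j2030 Ω
|Z| = √(1700² + 2030²) = 2650 Ω
I = V/|Z| = 1.89/2650 = 714 μA

714 μA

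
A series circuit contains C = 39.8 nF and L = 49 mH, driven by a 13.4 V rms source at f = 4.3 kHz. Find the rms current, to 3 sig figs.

34.0 mA

ω = 2πf = 27020 rad/s
X_L = ωL = 1320 Ω
X_C = 1/(ωC) = 930 Ω
Net reactance X = X_L − X_C = 394 Ω
Z = j394 Ω
|Z| = √(0² + 394²) = 394 Ω
I = V/|Z| = 13.4/394 = 34.0 mA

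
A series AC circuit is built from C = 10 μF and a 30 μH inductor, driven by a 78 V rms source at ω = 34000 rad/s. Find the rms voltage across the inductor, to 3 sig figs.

41.4 V

X_L = ωL = 1.02 Ω
X_C = 1/(ωC) = 2.94 Ω
Net reactance X = X_L − X_C = -1.92 Ω
Z = − j1.92 Ω
|Z| = √(0² + 1.92²) = 1.92 Ω
I = V/|Z| = 40.6 A
V_L = I·|Z_L| = 40.6 × 1.02 = 41.4 V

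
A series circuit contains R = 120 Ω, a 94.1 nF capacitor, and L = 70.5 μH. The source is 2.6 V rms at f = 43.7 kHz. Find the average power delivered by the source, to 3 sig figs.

ω = 2πf = 274600 rad/s
X_L = ωL = 19.4 Ω
X_C = 1/(ωC) = 38.7 Ω
Net reactance X = X_L − X_C = -19.3 Ω
Z = 120 − j19.3 Ω
|Z| = √(120² + 19.3²) = 122 Ω
∠Z = arctan(-19.3/120) = -9.16°
I = V/|Z| = 21.4 mA
P = VI cos φ = 2.6 × 0.0214 × cos(-9.16°) = 54.9 mW

54.9 mW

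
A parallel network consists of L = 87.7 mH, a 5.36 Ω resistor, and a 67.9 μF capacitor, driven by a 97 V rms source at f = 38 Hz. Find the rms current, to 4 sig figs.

18.35 A

ω = 2πf = 238.8 rad/s
X_L = ωL = 20.94 Ω
X_C = 1/(ωC) = 61.68 Ω
Parallel: admittances add. Y = 1/R + 1/(jωL) + jωC
Y = (0.1866 − j0.03155) S
|Y| = 0.1892 S → |Z| = 1/|Y| = 5.285 Ω, ∠Z = −∠Y = 9.597°
I = V/|Z| = 97/5.285 = 18.35 A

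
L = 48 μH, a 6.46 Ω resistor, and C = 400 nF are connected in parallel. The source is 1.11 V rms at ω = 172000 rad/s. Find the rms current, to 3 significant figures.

181 mA

X_L = ωL = 8.26 Ω
X_C = 1/(ωC) = 14.5 Ω
Parallel: admittances add. Y = 1/R + 1/(jωL) + jωC
Y = (0.155 − j0.0523) S
|Y| = 0.163 S → |Z| = 1/|Y| = 6.12 Ω, ∠Z = −∠Y = 18.7°
I = V/|Z| = 1.11/6.12 = 181 mA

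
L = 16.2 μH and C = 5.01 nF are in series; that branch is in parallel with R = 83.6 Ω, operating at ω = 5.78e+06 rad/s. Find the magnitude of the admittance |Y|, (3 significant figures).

20.7 mS

X_L = ωL = 93.6 Ω
X_C = 1/(ωC) = 34.5 Ω
Branch 1: Z₁ = R = 83.6 Ω
Branch 2 (series LC): Z₂ = j(X_L − X_C) = j59.1 Ω
Parallel: Z = Z₁Z₂/(Z₁+Z₂), |Z| = 48.3 Ω, ∠Z = 54.7°
|Y| = 1/|Z| = 20.7 mS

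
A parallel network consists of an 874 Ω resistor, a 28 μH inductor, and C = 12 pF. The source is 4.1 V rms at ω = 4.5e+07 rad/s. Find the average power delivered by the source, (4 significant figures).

X_L = ωL = 1260 Ω
X_C = 1/(ωC) = 1852 Ω
Parallel: admittances add. Y = 1/R + 1/(jωL) + jωC
Y = (0.001144 − j0.0002537) S
|Y| = 0.001172 S → |Z| = 1/|Y| = 853.3 Ω, ∠Z = −∠Y = 12.50°
I = V/|Z| = 4.805 mA
P = VI cos φ = 4.1 × 0.004805 × cos(12.50°) = 19.23 mW

19.23 mW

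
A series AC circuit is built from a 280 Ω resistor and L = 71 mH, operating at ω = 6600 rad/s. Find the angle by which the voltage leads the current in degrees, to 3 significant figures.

59.1°

X_L = ωL = 469 Ω
Z = 280 + j469 Ω
|Z| = √(280² + 469²) = 546 Ω
∠Z = arctan(469/280) = 59.1°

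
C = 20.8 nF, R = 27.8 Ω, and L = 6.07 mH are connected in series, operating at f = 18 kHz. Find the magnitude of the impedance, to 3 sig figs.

ω = 2πf = 113100 rad/s
X_L = ωL = 687 Ω
X_C = 1/(ωC) = 425 Ω
Net reactance X = X_L − X_C = 261 Ω
Z = 27.8 + j261 Ω
|Z| = √(27.8² + 261²) = 263 Ω

263 Ω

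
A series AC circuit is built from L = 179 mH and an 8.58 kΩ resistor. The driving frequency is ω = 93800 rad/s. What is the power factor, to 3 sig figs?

X_L = ωL = 16800 Ω
Z = 8580 + j16800 Ω
|Z| = √(8580² + 16800²) = 18900 Ω
∠Z = arctan(16800/8580) = 62.9°
cos φ = cos(62.9°) = 0.455

0.455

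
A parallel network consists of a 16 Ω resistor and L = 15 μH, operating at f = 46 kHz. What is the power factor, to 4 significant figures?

0.2615

ω = 2πf = 289000 rad/s
X_L = ωL = 4.335 Ω
Parallel: admittances add. Y = 1/R + 1/(jωL)
Y = (0.06250 − j0.2307) S
|Y| = 0.2390 S → |Z| = 1/|Y| = 4.185 Ω, ∠Z = −∠Y = 74.84°
cos φ = cos(74.84°) = 0.2615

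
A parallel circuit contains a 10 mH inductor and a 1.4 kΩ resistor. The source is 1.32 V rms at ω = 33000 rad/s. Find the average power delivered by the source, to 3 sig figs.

X_L = ωL = 330 Ω
Parallel: admittances add. Y = 1/R + 1/(jωL)
Y = (0.000714 − j0.00303) S
|Y| = 0.00311 S → |Z| = 1/|Y| = 321 Ω, ∠Z = −∠Y = 76.7°
I = V/|Z| = 4.11 mA
P = VI cos φ = 1.32 × 0.00411 × cos(76.7°) = 1.24 mW

1.24 mW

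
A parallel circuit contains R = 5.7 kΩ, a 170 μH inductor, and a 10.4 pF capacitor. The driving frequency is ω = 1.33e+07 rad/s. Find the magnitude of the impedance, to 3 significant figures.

X_L = ωL = 2260 Ω
X_C = 1/(ωC) = 7230 Ω
Parallel: admittances add. Y = 1/R + 1/(jωL) + jωC
Y = (0.000175 − j0.000304) S
|Y| = 0.000351 S → |Z| = 1/|Y| = 2850 Ω, ∠Z = −∠Y = 60.0°

2850 Ω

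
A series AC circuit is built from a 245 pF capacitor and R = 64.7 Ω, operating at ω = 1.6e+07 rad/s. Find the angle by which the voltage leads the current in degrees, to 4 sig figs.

X_C = 1/(ωC) = 255.1 Ω
Z = 64.70 − j255.1 Ω
|Z| = √(64.70² + 255.1²) = 263.2 Ω
∠Z = arctan(-255.1/64.70) = -75.77°

-75.77°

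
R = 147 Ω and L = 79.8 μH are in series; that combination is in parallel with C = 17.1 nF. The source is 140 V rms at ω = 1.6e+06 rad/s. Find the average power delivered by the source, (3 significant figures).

X_L = ωL = 128 Ω
X_C = 1/(ωC) = 36.5 Ω
Branch 1 (R+jX_L): Z₁ = 147 + j128 Ω, |Z₁| = 195 Ω
Branch 2 (−jX_C): Z₂ = −j36.5 Ω
Parallel: Z = Z₁Z₂/(Z₁+Z₂), |Z| = 41.1 Ω, ∠Z = -80.8°
I = V/|Z| = 3.40 A
P = VI cos φ = 140 × 3.40 × cos(-80.8°) = 76.0 W

76.0 W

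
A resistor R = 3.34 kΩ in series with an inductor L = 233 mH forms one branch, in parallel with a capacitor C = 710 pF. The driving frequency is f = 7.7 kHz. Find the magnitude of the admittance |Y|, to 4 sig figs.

ω = 2πf = 48380 rad/s
X_L = ωL = 11270 Ω
X_C = 1/(ωC) = 29110 Ω
Branch 1 (R+jX_L): Z₁ = 3340 + j11270 Ω, |Z₁| = 11760 Ω
Branch 2 (−jX_C): Z₂ = −j29110 Ω
Parallel: Z = Z₁Z₂/(Z₁+Z₂), |Z| = 18860 Ω, ∠Z = 62.89°
|Y| = 1/|Z| = 53.03 μS

53.03 μS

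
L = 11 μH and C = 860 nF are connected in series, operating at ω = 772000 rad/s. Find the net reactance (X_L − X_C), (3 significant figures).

6.99 Ω

X_L = ωL = 8.49 Ω
X_C = 1/(ωC) = 1.51 Ω
X = 8.49 − 1.51 = 6.99 Ω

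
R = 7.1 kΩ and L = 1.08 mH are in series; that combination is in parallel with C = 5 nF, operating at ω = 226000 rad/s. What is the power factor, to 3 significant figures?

X_L = ωL = 244 Ω
X_C = 1/(ωC) = 885 Ω
Branch 1 (R+jX_L): Z₁ = 7100 + j244 Ω, |Z₁| = 7100 Ω
Branch 2 (−jX_C): Z₂ = −j885 Ω
Parallel: Z = Z₁Z₂/(Z₁+Z₂), |Z| = 882 Ω, ∠Z = -82.9°
cos φ = cos(-82.9°) = 0.124

0.124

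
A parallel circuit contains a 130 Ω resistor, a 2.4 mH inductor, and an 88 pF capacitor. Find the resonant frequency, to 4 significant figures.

346.3 kHz

ω₀ = 1/√(LC) = 1/√(0.0024 × 8.8e-11) = 2.176e+06 rad/s
f₀ = ω₀/(2π) = 346.3 kHz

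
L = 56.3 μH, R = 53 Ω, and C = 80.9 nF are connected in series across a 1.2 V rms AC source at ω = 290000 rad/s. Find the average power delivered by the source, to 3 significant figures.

21.8 mW

X_L = ωL = 16.3 Ω
X_C = 1/(ωC) = 42.6 Ω
Net reactance X = X_L − X_C = -26.3 Ω
Z = 53.0 − j26.3 Ω
|Z| = √(53.0² + 26.3²) = 59.2 Ω
∠Z = arctan(-26.3/53.0) = -26.4°
I = V/|Z| = 20.3 mA
P = VI cos φ = 1.2 × 0.0203 × cos(-26.4°) = 21.8 mW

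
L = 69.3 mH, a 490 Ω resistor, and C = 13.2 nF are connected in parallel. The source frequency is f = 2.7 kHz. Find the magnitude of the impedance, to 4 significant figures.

468.4 Ω

ω = 2πf = 16960 rad/s
X_L = ωL = 1176 Ω
X_C = 1/(ωC) = 4466 Ω
Parallel: admittances add. Y = 1/R + 1/(jωL) + jωC
Y = (0.002041 − j0.0006267) S
|Y| = 0.002135 S → |Z| = 1/|Y| = 468.4 Ω, ∠Z = −∠Y = 17.07°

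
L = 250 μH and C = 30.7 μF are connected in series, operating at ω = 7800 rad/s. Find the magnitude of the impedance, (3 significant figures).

2.23 Ω

X_L = ωL = 1.95 Ω
X_C = 1/(ωC) = 4.18 Ω
Net reactance X = X_L − X_C = -2.23 Ω
Z = − j2.23 Ω
|Z| = √(0² + 2.23²) = 2.23 Ω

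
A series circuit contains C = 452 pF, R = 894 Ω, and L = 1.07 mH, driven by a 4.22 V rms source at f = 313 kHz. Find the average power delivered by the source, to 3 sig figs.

ω = 2πf = 1.967e+06 rad/s
X_L = ωL = 2100 Ω
X_C = 1/(ωC) = 1120 Ω
Net reactance X = X_L − X_C = 979 Ω
Z = 894 + j979 Ω
|Z| = √(894² + 979²) = 1330 Ω
∠Z = arctan(979/894) = 47.6°
I = V/|Z| = 3.18 mA
P = VI cos φ = 4.22 × 0.00318 × cos(47.6°) = 9.05 mW

9.05 mW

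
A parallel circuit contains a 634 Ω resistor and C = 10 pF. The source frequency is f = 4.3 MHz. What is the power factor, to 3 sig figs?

ω = 2πf = 2.702e+07 rad/s
X_C = 1/(ωC) = 3700 Ω
Parallel: admittances add. Y = 1/R + jωC
Y = (0.00158 + j0.000270) S
|Y| = 0.00160 S → |Z| = 1/|Y| = 625 Ω, ∠Z = −∠Y = -9.72°
cos φ = cos(-9.72°) = 0.986

0.986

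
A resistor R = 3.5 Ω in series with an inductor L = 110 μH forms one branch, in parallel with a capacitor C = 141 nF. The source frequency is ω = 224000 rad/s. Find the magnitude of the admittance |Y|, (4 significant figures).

9.957 mS

X_L = ωL = 24.64 Ω
X_C = 1/(ωC) = 31.66 Ω
Branch 1 (R+jX_L): Z₁ = 3.500 + j24.64 Ω, |Z₁| = 24.89 Ω
Branch 2 (−jX_C): Z₂ = −j31.66 Ω
Parallel: Z = Z₁Z₂/(Z₁+Z₂), |Z| = 100.4 Ω, ∠Z = 55.42°
|Y| = 1/|Z| = 9.957 mS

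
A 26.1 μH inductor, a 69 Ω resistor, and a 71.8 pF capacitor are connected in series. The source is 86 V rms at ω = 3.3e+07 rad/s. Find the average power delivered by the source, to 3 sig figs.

X_L = ωL = 861 Ω
X_C = 1/(ωC) = 422 Ω
Net reactance X = X_L − X_C = 439 Ω
Z = 69.0 + j439 Ω
|Z| = √(69.0² + 439²) = 445 Ω
∠Z = arctan(439/69.0) = 81.1°
I = V/|Z| = 193 mA
P = VI cos φ = 86 × 0.193 × cos(81.1°) = 2.58 W

2.58 W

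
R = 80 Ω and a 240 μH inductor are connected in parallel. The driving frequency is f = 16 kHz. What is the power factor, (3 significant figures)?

ω = 2πf = 100500 rad/s
X_L = ωL = 24.1 Ω
Parallel: admittances add. Y = 1/R + 1/(jωL)
Y = (0.0125 − j0.0414) S
|Y| = 0.0433 S → |Z| = 1/|Y| = 23.1 Ω, ∠Z = −∠Y = 73.2°
cos φ = cos(73.2°) = 0.289

0.289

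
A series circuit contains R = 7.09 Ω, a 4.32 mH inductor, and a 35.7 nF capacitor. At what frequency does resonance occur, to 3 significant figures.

12.8 kHz

ω₀ = 1/√(LC) = 1/√(0.00432 × 3.57e-08) = 80520 rad/s
f₀ = ω₀/(2π) = 12.8 kHz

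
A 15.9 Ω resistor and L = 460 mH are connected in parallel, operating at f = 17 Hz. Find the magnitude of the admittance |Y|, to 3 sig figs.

ω = 2πf = 106.8 rad/s
X_L = ωL = 49.1 Ω
Parallel: admittances add. Y = 1/R + 1/(jωL)
Y = (0.0629 − j0.0204) S
|Y| = 0.0661 S → |Z| = 1/|Y| = 15.1 Ω, ∠Z = −∠Y = 17.9°

66.1 mS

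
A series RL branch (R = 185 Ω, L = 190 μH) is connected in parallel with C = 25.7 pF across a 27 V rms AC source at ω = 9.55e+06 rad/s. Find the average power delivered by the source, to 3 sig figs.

40.5 mW

X_L = ωL = 1810 Ω
X_C = 1/(ωC) = 4070 Ω
Branch 1 (R+jX_L): Z₁ = 185 + j1810 Ω, |Z₁| = 1820 Ω
Branch 2 (−jX_C): Z₂ = −j4070 Ω
Parallel: Z = Z₁Z₂/(Z₁+Z₂), |Z| = 3280 Ω, ∠Z = 79.5°
I = V/|Z| = 8.24 mA
P = VI cos φ = 27 × 0.00824 × cos(79.5°) = 40.5 mW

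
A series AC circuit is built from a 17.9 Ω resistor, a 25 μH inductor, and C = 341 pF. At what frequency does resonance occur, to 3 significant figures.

1.72 MHz

ω₀ = 1/√(LC) = 1/√(2.5e-05 × 3.41e-10) = 1.083e+07 rad/s
f₀ = ω₀/(2π) = 1.72 MHz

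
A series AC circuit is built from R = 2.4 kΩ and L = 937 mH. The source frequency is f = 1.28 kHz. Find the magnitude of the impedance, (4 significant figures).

ω = 2πf = 8042 rad/s
X_L = ωL = 7536 Ω
Z = 2400 + j7536 Ω
|Z| = √(2400² + 7536²) = 7909 Ω

7909 Ω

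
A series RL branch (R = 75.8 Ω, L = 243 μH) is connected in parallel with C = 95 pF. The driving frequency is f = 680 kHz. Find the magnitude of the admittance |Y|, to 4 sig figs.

556.6 μS

ω = 2πf = 4.273e+06 rad/s
X_L = ωL = 1038 Ω
X_C = 1/(ωC) = 2464 Ω
Branch 1 (R+jX_L): Z₁ = 75.80 + j1038 Ω, |Z₁| = 1041 Ω
Branch 2 (−jX_C): Z₂ = −j2464 Ω
Parallel: Z = Z₁Z₂/(Z₁+Z₂), |Z| = 1797 Ω, ∠Z = 82.78°
|Y| = 1/|Z| = 556.6 μS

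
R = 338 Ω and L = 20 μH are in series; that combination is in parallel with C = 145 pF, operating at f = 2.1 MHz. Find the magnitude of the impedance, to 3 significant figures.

ω = 2πf = 1.319e+07 rad/s
X_L = ωL = 264 Ω
X_C = 1/(ωC) = 523 Ω
Branch 1 (R+jX_L): Z₁ = 338 + j264 Ω, |Z₁| = 429 Ω
Branch 2 (−jX_C): Z₂ = −j523 Ω
Parallel: Z = Z₁Z₂/(Z₁+Z₂), |Z| = 527 Ω, ∠Z = -14.6°

527 Ω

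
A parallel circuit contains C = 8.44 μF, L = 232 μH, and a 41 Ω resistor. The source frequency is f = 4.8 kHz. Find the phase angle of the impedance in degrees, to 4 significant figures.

ω = 2πf = 30160 rad/s
X_L = ωL = 6.997 Ω
X_C = 1/(ωC) = 3.929 Ω
Parallel: admittances add. Y = 1/R + 1/(jωL) + jωC
Y = (0.02439 + j0.1116) S
|Y| = 0.1143 S → |Z| = 1/|Y| = 8.752 Ω, ∠Z = −∠Y = -77.67°

-77.67°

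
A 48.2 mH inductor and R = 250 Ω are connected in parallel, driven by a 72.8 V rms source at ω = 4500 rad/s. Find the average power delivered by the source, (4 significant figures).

21.20 W

X_L = ωL = 216.9 Ω
Parallel: admittances add. Y = 1/R + 1/(jωL)
Y = (0.004000 − j0.004610) S
|Y| = 0.006104 S → |Z| = 1/|Y| = 163.8 Ω, ∠Z = −∠Y = 49.06°
I = V/|Z| = 444.4 mA
P = VI cos φ = 72.8 × 0.4444 × cos(49.06°) = 21.20 W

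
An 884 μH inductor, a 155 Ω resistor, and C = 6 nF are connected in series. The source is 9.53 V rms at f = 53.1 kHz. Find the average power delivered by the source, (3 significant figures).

214 mW

ω = 2πf = 333600 rad/s
X_L = ωL = 295 Ω
X_C = 1/(ωC) = 500 Ω
Net reactance X = X_L − X_C = -205 Ω
Z = 155 − j205 Ω
|Z| = √(155² + 205²) = 257 Ω
∠Z = arctan(-205/155) = -52.9°
I = V/|Z| = 37.1 mA
P = VI cos φ = 9.53 × 0.0371 × cos(-52.9°) = 214 mW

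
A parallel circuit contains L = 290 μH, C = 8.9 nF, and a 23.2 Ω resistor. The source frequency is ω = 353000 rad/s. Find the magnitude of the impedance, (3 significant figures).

22.9 Ω

X_L = ωL = 102 Ω
X_C = 1/(ωC) = 318 Ω
Parallel: admittances add. Y = 1/R + 1/(jωL) + jωC
Y = (0.0431 − j0.00663) S
|Y| = 0.0436 S → |Z| = 1/|Y| = 22.9 Ω, ∠Z = −∠Y = 8.74°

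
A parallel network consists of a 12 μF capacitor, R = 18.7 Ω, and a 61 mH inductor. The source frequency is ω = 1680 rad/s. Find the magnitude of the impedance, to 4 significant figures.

18.36 Ω

X_L = ωL = 102.5 Ω
X_C = 1/(ωC) = 49.60 Ω
Parallel: admittances add. Y = 1/R + 1/(jωL) + jωC
Y = (0.05348 + j0.01040) S
|Y| = 0.05448 S → |Z| = 1/|Y| = 18.36 Ω, ∠Z = −∠Y = -11.01°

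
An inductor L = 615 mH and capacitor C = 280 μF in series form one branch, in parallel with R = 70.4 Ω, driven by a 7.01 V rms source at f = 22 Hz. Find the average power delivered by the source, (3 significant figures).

698 mW

ω = 2πf = 138.2 rad/s
X_L = ωL = 85.0 Ω
X_C = 1/(ωC) = 25.8 Ω
Branch 1: Z₁ = R = 70.4 Ω
Branch 2 (series LC): Z₂ = j(X_L − X_C) = j59.2 Ω
Parallel: Z = Z₁Z₂/(Z₁+Z₂), |Z| = 45.3 Ω, ∠Z = 50.0°
I = V/|Z| = 155 mA
P = VI cos φ = 7.01 × 0.155 × cos(50.0°) = 698 mW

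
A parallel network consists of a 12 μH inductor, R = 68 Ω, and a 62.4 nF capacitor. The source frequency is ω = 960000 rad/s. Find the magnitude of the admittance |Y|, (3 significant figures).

X_L = ωL = 11.5 Ω
X_C = 1/(ωC) = 16.7 Ω
Parallel: admittances add. Y = 1/R + 1/(jωL) + jωC
Y = (0.0147 − j0.0269) S
|Y| = 0.0307 S → |Z| = 1/|Y| = 32.6 Ω, ∠Z = −∠Y = 61.3°

30.7 mS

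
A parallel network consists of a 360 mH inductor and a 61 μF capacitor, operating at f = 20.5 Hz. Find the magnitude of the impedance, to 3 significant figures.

72.9 Ω

ω = 2πf = 128.8 rad/s
X_L = ωL = 46.4 Ω
X_C = 1/(ωC) = 127 Ω
Parallel: admittances add. Y = 1/(jωL) + jωC
Y = (0 − j0.0137) S
|Y| = 0.0137 S → |Z| = 1/|Y| = 72.9 Ω, ∠Z = −∠Y = 90.0°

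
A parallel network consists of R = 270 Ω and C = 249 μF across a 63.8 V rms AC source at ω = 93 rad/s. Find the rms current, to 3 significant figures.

1.50 A

X_C = 1/(ωC) = 43.2 Ω
Parallel: admittances add. Y = 1/R + jωC
Y = (0.00370 + j0.0232) S
|Y| = 0.0235 S → |Z| = 1/|Y| = 42.6 Ω, ∠Z = −∠Y = -80.9°
I = V/|Z| = 63.8/42.6 = 1.50 A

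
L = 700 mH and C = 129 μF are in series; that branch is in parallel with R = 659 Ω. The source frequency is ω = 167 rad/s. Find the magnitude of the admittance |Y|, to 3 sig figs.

X_L = ωL = 117 Ω
X_C = 1/(ωC) = 46.4 Ω
Branch 1: Z₁ = R = 659 Ω
Branch 2 (series LC): Z₂ = j(X_L − X_C) = j70.5 Ω
Parallel: Z = Z₁Z₂/(Z₁+Z₂), |Z| = 70.1 Ω, ∠Z = 83.9°
|Y| = 1/|Z| = 14.3 mS

14.3 mS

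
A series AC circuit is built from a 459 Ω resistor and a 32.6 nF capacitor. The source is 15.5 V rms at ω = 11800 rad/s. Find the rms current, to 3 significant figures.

5.87 mA

X_C = 1/(ωC) = 2600 Ω
Z = 459 − j2600 Ω
|Z| = √(459² + 2600²) = 2640 Ω
I = V/|Z| = 15.5/2640 = 5.87 mA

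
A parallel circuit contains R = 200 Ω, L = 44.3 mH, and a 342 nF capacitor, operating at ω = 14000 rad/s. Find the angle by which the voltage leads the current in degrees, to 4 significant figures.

-32.42°

X_L = ωL = 620.2 Ω
X_C = 1/(ωC) = 208.9 Ω
Parallel: admittances add. Y = 1/R + 1/(jωL) + jωC
Y = (0.005000 + j0.003176) S
|Y| = 0.005923 S → |Z| = 1/|Y| = 168.8 Ω, ∠Z = −∠Y = -32.42°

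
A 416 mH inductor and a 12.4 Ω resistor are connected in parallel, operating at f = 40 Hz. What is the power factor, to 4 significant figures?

0.9930

ω = 2πf = 251.3 rad/s
X_L = ωL = 104.6 Ω
Parallel: admittances add. Y = 1/R + 1/(jωL)
Y = (0.08065 − j0.009565) S
|Y| = 0.08121 S → |Z| = 1/|Y| = 12.31 Ω, ∠Z = −∠Y = 6.764°
cos φ = cos(6.764°) = 0.9930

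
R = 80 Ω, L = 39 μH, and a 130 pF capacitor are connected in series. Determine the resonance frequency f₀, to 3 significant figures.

2.24 MHz

ω₀ = 1/√(LC) = 1/√(3.9e-05 × 1.3e-10) = 1.404e+07 rad/s
f₀ = ω₀/(2π) = 2.24 MHz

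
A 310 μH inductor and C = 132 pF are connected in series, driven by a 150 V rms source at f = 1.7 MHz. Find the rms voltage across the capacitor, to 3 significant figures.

ω = 2πf = 1.068e+07 rad/s
X_L = ωL = 3310 Ω
X_C = 1/(ωC) = 709 Ω
Net reactance X = X_L − X_C = 2600 Ω
Z = j2600 Ω
|Z| = √(0² + 2600²) = 2600 Ω
I = V/|Z| = 57.6 mA
V_C = I·|Z_C| = 0.0576 × 709 = 40.9 V

40.9 V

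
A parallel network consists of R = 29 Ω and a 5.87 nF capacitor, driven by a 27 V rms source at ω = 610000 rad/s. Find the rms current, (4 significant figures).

936.0 mA

X_C = 1/(ωC) = 279.3 Ω
Parallel: admittances add. Y = 1/R + jωC
Y = (0.03448 + j0.003581) S
|Y| = 0.03467 S → |Z| = 1/|Y| = 28.84 Ω, ∠Z = −∠Y = -5.928°
I = V/|Z| = 27/28.84 = 936.0 mA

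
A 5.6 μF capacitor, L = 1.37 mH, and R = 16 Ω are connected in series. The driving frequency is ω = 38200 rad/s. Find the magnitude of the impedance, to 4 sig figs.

X_L = ωL = 52.33 Ω
X_C = 1/(ωC) = 4.675 Ω
Net reactance X = X_L − X_C = 47.66 Ω
Z = 16.00 + j47.66 Ω
|Z| = √(16.00² + 47.66²) = 50.27 Ω

50.27 Ω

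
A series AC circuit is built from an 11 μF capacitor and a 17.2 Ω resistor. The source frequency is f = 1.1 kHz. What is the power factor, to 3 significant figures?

ω = 2πf = 6912 rad/s
X_C = 1/(ωC) = 13.2 Ω
Z = 17.2 − j13.2 Ω
|Z| = √(17.2² + 13.2²) = 21.7 Ω
∠Z = arctan(-13.2/17.2) = -37.4°
cos φ = cos(-37.4°) = 0.794

0.794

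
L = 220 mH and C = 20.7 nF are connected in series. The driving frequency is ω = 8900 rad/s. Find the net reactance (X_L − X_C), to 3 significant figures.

X_L = ωL = 1960 Ω
X_C = 1/(ωC) = 5430 Ω
X = 1960 − 5430 = -3470 Ω

-3470 Ω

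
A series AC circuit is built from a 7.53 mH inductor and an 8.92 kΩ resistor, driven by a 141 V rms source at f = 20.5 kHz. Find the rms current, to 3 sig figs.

ω = 2πf = 128800 rad/s
X_L = ωL = 970 Ω
Z = 8920 + j970 Ω
|Z| = √(8920² + 970²) = 8970 Ω
I = V/|Z| = 141/8970 = 15.7 mA

15.7 mA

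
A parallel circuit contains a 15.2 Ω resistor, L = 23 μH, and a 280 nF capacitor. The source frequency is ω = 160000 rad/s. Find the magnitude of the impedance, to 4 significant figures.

X_L = ωL = 3.680 Ω
X_C = 1/(ωC) = 22.32 Ω
Parallel: admittances add. Y = 1/R + 1/(jωL) + jωC
Y = (0.06579 − j0.2269) S
|Y| = 0.2363 S → |Z| = 1/|Y| = 4.232 Ω, ∠Z = −∠Y = 73.83°

4.232 Ω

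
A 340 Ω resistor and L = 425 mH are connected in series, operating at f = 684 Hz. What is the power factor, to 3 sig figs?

0.183

ω = 2πf = 4298 rad/s
X_L = ωL = 1830 Ω
Z = 340 + j1830 Ω
|Z| = √(340² + 1830²) = 1860 Ω
∠Z = arctan(1830/340) = 79.5°
cos φ = cos(79.5°) = 0.183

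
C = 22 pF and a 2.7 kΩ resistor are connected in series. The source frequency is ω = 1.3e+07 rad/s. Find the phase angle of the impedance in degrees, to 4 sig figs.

X_C = 1/(ωC) = 3497 Ω
Z = 2700 − j3497 Ω
|Z| = √(2700² + 3497²) = 4418 Ω
∠Z = arctan(-3497/2700) = -52.32°

-52.32°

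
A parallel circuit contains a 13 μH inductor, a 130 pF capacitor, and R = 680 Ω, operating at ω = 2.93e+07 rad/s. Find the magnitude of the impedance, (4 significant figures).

529.7 Ω

X_L = ωL = 380.9 Ω
X_C = 1/(ωC) = 262.5 Ω
Parallel: admittances add. Y = 1/R + 1/(jωL) + jωC
Y = (0.001471 + j0.001184) S
|Y| = 0.001888 S → |Z| = 1/|Y| = 529.7 Ω, ∠Z = −∠Y = -38.83°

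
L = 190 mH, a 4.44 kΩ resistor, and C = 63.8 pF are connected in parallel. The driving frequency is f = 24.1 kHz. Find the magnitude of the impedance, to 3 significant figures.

ω = 2πf = 151400 rad/s
X_L = ωL = 28800 Ω
X_C = 1/(ωC) = 104000 Ω
Parallel: admittances add. Y = 1/R + 1/(jωL) + jωC
Y = (0.000225 − j2.51e-05) S
|Y| = 0.000227 S → |Z| = 1/|Y| = 4410 Ω, ∠Z = −∠Y = 6.36°

4410 Ω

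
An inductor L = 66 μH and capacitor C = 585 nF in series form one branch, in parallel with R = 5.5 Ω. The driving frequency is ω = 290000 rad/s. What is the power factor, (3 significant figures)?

0.924

X_L = ωL = 19.1 Ω
X_C = 1/(ωC) = 5.89 Ω
Branch 1: Z₁ = R = 5.50 Ω
Branch 2 (series LC): Z₂ = j(X_L − X_C) = j13.2 Ω
Parallel: Z = Z₁Z₂/(Z₁+Z₂), |Z| = 5.08 Ω, ∠Z = 22.5°
cos φ = cos(22.5°) = 0.924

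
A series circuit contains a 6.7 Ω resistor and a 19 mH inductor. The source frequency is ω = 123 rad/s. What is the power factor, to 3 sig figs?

0.944

X_L = ωL = 2.34 Ω
Z = 6.70 + j2.34 Ω
|Z| = √(6.70² + 2.34²) = 7.10 Ω
∠Z = arctan(2.34/6.70) = 19.2°
cos φ = cos(19.2°) = 0.944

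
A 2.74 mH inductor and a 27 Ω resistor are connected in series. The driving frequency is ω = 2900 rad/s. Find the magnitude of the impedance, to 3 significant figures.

28.1 Ω

X_L = ωL = 7.95 Ω
Z = 27.0 + j7.95 Ω
|Z| = √(27.0² + 7.95²) = 28.1 Ω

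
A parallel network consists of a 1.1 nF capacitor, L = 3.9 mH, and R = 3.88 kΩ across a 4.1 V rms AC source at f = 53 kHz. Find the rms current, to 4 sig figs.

ω = 2πf = 333000 rad/s
X_L = ωL = 1299 Ω
X_C = 1/(ωC) = 2730 Ω
Parallel: admittances add. Y = 1/R + 1/(jωL) + jωC
Y = (0.0002577 − j0.0004037) S
|Y| = 0.0004789 S → |Z| = 1/|Y| = 2088 Ω, ∠Z = −∠Y = 57.44°
I = V/|Z| = 4.1/2088 = 1.964 mA

1.964 mA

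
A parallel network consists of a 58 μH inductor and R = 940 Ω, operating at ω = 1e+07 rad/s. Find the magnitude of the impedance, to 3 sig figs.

494 Ω

X_L = ωL = 580 Ω
Parallel: admittances add. Y = 1/R + 1/(jωL)
Y = (0.00106 − j0.00172) S
|Y| = 0.00203 S → |Z| = 1/|Y| = 494 Ω, ∠Z = −∠Y = 58.3°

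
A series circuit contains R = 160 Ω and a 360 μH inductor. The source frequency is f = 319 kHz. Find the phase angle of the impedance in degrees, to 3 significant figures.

ω = 2πf = 2.004e+06 rad/s
X_L = ωL = 722 Ω
Z = 160 + j722 Ω
|Z| = √(160² + 722²) = 739 Ω
∠Z = arctan(722/160) = 77.5°

77.5°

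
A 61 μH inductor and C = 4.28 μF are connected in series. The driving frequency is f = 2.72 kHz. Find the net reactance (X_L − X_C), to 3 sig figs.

-12.6 Ω

ω = 2πf = 17090 rad/s
X_L = ωL = 1.04 Ω
X_C = 1/(ωC) = 13.7 Ω
X = 1.04 − 13.7 = -12.6 Ω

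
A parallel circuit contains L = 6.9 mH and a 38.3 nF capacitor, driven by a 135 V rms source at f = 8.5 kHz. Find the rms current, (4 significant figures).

ω = 2πf = 53410 rad/s
X_L = ωL = 368.5 Ω
X_C = 1/(ωC) = 488.9 Ω
Parallel: admittances add. Y = 1/(jωL) + jωC
Y = (0 − j0.0006681) S
|Y| = 0.0006681 S → |Z| = 1/|Y| = 1497 Ω, ∠Z = −∠Y = 90.00°
I = V/|Z| = 135/1497 = 90.20 mA

90.20 mA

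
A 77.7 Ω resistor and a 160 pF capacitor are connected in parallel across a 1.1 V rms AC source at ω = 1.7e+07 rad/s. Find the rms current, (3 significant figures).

14.5 mA

X_C = 1/(ωC) = 368 Ω
Parallel: admittances add. Y = 1/R + jωC
Y = (0.0129 + j0.00272) S
|Y| = 0.0132 S → |Z| = 1/|Y| = 76.0 Ω, ∠Z = −∠Y = -11.9°
I = V/|Z| = 1.1/76.0 = 14.5 mA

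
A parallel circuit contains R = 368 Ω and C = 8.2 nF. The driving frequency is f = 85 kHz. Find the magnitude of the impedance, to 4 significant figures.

ω = 2πf = 534100 rad/s
X_C = 1/(ωC) = 228.3 Ω
Parallel: admittances add. Y = 1/R + jωC
Y = (0.002717 + j0.004379) S
|Y| = 0.005154 S → |Z| = 1/|Y| = 194.0 Ω, ∠Z = −∠Y = -58.18°

194.0 Ω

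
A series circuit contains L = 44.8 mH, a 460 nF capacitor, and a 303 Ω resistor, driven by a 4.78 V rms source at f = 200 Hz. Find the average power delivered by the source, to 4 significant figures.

2.393 mW

ω = 2πf = 1257 rad/s
X_L = ωL = 56.30 Ω
X_C = 1/(ωC) = 1730 Ω
Net reactance X = X_L − X_C = -1674 Ω
Z = 303.0 − j1674 Ω
|Z| = √(303.0² + 1674²) = 1701 Ω
∠Z = arctan(-1674/303.0) = -79.74°
I = V/|Z| = 2.810 mA
P = VI cos φ = 4.78 × 0.002810 × cos(-79.74°) = 2.393 mW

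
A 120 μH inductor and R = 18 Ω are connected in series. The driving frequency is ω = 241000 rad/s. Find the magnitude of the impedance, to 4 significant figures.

X_L = ωL = 28.92 Ω
Z = 18.00 + j28.92 Ω
|Z| = √(18.00² + 28.92²) = 34.06 Ω

34.06 Ω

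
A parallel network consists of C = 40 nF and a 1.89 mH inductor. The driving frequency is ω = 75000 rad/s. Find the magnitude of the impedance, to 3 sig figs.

X_L = ωL = 142 Ω
X_C = 1/(ωC) = 333 Ω
Parallel: admittances add. Y = 1/(jωL) + jωC
Y = (0 − j0.00405) S
|Y| = 0.00405 S → |Z| = 1/|Y| = 247 Ω, ∠Z = −∠Y = 90.0°

247 Ω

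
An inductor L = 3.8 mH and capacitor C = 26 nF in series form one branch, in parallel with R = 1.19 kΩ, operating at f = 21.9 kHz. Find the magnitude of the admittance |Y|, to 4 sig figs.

4.194 mS

ω = 2πf = 137600 rad/s
X_L = ωL = 522.9 Ω
X_C = 1/(ωC) = 279.5 Ω
Branch 1: Z₁ = R = 1190 Ω
Branch 2 (series LC): Z₂ = j(X_L − X_C) = j243.4 Ω
Parallel: Z = Z₁Z₂/(Z₁+Z₂), |Z| = 238.4 Ω, ∠Z = 78.44°
|Y| = 1/|Z| = 4.194 mS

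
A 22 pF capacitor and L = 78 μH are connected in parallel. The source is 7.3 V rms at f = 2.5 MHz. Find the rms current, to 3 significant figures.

ω = 2πf = 1.571e+07 rad/s
X_L = ωL = 1230 Ω
X_C = 1/(ωC) = 2890 Ω
Parallel: admittances add. Y = 1/(jωL) + jωC
Y = (0 − j0.000471) S
|Y| = 0.000471 S → |Z| = 1/|Y| = 2120 Ω, ∠Z = −∠Y = 90.0°
I = V/|Z| = 7.3/2120 = 3.44 mA

3.44 mA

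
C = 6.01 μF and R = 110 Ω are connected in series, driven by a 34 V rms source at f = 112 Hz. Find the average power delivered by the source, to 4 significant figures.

ω = 2πf = 703.7 rad/s
X_C = 1/(ωC) = 236.4 Ω
Z = 110.0 − j236.4 Ω
|Z| = √(110.0² + 236.4²) = 260.8 Ω
∠Z = arctan(-236.4/110.0) = -65.05°
I = V/|Z| = 130.4 mA
P = VI cos φ = 34 × 0.1304 × cos(-65.05°) = 1.870 W

1.870 W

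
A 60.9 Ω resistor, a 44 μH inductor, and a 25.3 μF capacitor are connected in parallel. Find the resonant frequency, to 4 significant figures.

4.770 kHz

ω₀ = 1/√(LC) = 1/√(4.4e-05 × 2.53e-05) = 29970 rad/s
f₀ = ω₀/(2π) = 4.770 kHz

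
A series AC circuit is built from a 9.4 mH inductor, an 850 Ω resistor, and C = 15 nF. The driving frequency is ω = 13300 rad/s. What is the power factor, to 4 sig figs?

0.1713

X_L = ωL = 125.0 Ω
X_C = 1/(ωC) = 5013 Ω
Net reactance X = X_L − X_C = -4888 Ω
Z = 850.0 − j4888 Ω
|Z| = √(850.0² + 4888²) = 4961 Ω
∠Z = arctan(-4888/850.0) = -80.13°
cos φ = cos(-80.13°) = 0.1713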